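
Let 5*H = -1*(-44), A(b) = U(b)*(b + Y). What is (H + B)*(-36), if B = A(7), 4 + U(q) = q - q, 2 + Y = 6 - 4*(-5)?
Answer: 20736/5 ≈ 4147.2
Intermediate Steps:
Y = 24 (Y = -2 + (6 - 4*(-5)) = -2 + (6 + 20) = -2 + 26 = 24)
U(q) = -4 (U(q) = -4 + (q - q) = -4 + 0 = -4)
A(b) = -96 - 4*b (A(b) = -4*(b + 24) = -4*(24 + b) = -96 - 4*b)
B = -124 (B = -96 - 4*7 = -96 - 28 = -124)
H = 44/5 (H = (-1*(-44))/5 = (1/5)*44 = 44/5 ≈ 8.8000)
(H + B)*(-36) = (44/5 - 124)*(-36) = -576/5*(-36) = 20736/5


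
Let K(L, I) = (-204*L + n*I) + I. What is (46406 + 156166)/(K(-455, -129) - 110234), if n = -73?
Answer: -5958/239 ≈ -24.929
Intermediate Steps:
K(L, I) = -204*L - 72*I (K(L, I) = (-204*L - 73*I) + I = -204*L - 72*I)
(46406 + 156166)/(K(-455, -129) - 110234) = (46406 + 156166)/((-204*(-455) - 72*(-129)) - 110234) = 202572/((92820 + 9288) - 110234) = 202572/(102108 - 110234) = 202572/(-8126) = 202572*(-1/8126) = -5958/239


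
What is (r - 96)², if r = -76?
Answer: 29584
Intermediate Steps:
(r - 96)² = (-76 - 96)² = (-172)² = 29584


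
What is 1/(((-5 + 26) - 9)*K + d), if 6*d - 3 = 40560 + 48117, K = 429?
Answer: 1/19928 ≈ 5.0181e-5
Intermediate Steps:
d = 14780 (d = ½ + (40560 + 48117)/6 = ½ + (⅙)*88677 = ½ + 29559/2 = 14780)
1/(((-5 + 26) - 9)*K + d) = 1/(((-5 + 26) - 9)*429 + 14780) = 1/((21 - 9)*429 + 14780) = 1/(12*429 + 14780) = 1/(5148 + 14780) = 1/19928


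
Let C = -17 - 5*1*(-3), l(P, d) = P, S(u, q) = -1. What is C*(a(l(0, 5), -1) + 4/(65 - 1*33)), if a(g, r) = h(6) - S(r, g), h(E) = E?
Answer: -57/4 ≈ -14.250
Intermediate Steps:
C = -2 (C = -17 - 5*(-3) = -17 - 1*(-15) = -17 + 15 = -2)
a(g, r) = 7 (a(g, r) = 6 - 1*(-1) = 6 + 1 = 7)
C*(a(l(0, 5), -1) + 4/(65 - 1*33)) = -2*(7 + 4/(65 - 1*33)) = -2*(7 + 4/(65 - 33)) = -2*(7 + 4/32) = -2*(7 + 4*(1/32)) = -2*(7 + 1/8) = -2*57/8 = -57/4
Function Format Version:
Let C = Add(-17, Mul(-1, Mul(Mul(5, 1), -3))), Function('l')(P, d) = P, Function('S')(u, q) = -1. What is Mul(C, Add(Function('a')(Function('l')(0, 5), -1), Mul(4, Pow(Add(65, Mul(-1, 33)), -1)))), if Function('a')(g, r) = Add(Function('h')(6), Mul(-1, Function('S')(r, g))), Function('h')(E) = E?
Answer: Rational(-57, 4) ≈ -14.250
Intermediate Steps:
C = -2 (C = Add(-17, Mul(-1, Mul(5, -3))) = Add(-17, Mul(-1, -15)) = Add(-17, 15) = -2)
Function('a')(g, r) = 7 (Function('a')(g, r) = Add(6, Mul(-1, -1)) = Add(6, 1) = 7)
Mul(C, Add(Function('a')(Function('l')(0, 5), -1), Mul(4, Pow(Add(65, Mul(-1, 33)), -1)))) = Mul(-2, Add(7, Mul(4, Pow(Add(65, Mul(-1, 33)), -1)))) = Mul(-2, Add(7, Mul(4, Pow(Add(65, -33), -1)))) = Mul(-2, Add(7, Mul(4, Pow(32, -1)))) = Mul(-2, Add(7, Mul(4, Rational(1, 32)))) = Mul(-2, Add(7, Rational(1, 8))) = Mul(-2, Rational(57, 8)) = Rational(-57, 4)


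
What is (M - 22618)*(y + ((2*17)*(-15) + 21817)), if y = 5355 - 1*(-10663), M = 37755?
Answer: 564988525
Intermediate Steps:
y = 16018 (y = 5355 + 10663 = 16018)
(M - 22618)*(y + ((2*17)*(-15) + 21817)) = (37755 - 22618)*(16018 + ((2*17)*(-15) + 21817)) = 15137*(16018 + (34*(-15) + 21817)) = 15137*(16018 + (-510 + 21817)) = 15137*(16018 + 21307) = 15137*37325 = 564988525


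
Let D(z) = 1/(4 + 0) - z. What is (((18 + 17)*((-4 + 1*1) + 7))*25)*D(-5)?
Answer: 18375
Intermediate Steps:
D(z) = ¼ - z (D(z) = 1/4 - z = ¼ - z)
(((18 + 17)*((-4 + 1*1) + 7))*25)*D(-5) = (((18 + 17)*((-4 + 1*1) + 7))*25)*(¼ - 1*(-5)) = ((35*((-4 + 1) + 7))*25)*(¼ + 5) = ((35*(-3 + 7))*25)*(21/4) = ((35*4)*25)*(21/4) = (140*25)*(21/4) = 3500*(21/4) = 18375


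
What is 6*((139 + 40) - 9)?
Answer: 1020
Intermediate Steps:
6*((139 + 40) - 9) = 6*(179 - 9) = 6*170 = 1020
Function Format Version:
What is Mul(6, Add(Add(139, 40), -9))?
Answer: 1020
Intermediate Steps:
Mul(6, Add(Add(139, 40), -9)) = Mul(6, Add(179, -9)) = Mul(6, 170) = 1020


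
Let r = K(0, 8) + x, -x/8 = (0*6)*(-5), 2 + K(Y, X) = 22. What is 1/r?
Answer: 1/20 ≈ 0.050000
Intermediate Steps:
K(Y, X) = 20 (K(Y, X) = -2 + 22 = 20)
x = 0 (x = -8*0*6*(-5) = -0*(-5) = -8*0 = 0)
r = 20 (r = 20 + 0 = 20)
1/r = 1/20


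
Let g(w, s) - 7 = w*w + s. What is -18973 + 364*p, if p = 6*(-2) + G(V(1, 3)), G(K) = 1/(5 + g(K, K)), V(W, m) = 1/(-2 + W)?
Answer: -69932/3 ≈ -23311.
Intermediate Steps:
g(w, s) = 7 + s + w² (g(w, s) = 7 + (w*w + s) = 7 + (w² + s) = 7 + (s + w²) = 7 + s + w²)
G(K) = 1/(12 + K + K²) (G(K) = 1/(5 + (7 + K + K²)) = 1/(12 + K + K²))
p = -143/12 (p = 6*(-2) + 1/(12 + 1/(-2 + 1) + (1/(-2 + 1))²) = -12 + 1/(12 + 1/(-1) + (1/(-1))²) = -12 + 1/(12 - 1 + (-1)²) = -12 + 1/(12 - 1 + 1) = -12 + 1/12 = -143/12 ≈ -11.917)
-18973 + 364*p = -18973 + 364*(-143/12) = -18973 - 13013/3 = -69932/3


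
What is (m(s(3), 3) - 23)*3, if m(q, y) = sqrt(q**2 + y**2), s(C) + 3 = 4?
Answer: -69 + 3*sqrt(10) ≈ -59.513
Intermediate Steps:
s(C) = 1 (s(C) = -3 + 4 = 1)
(m(s(3), 3) - 23)*3 = (sqrt(1**2 + 3**2) - 23)*3 = (sqrt(1 + 9) - 23)*3 = (sqrt(10) - 23)*3 = (-23 + sqrt(10))*3 = -69 + 3*sqrt(10)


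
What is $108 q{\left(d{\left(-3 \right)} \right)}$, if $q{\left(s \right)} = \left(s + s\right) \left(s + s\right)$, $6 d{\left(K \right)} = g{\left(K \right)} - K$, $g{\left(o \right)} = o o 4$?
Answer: $18252$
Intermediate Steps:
$g{\left(o \right)} = 4 o^{2}$ ($g{\left(o \right)} = o^{2} \cdot 4 = 4 o^{2}$)
$d{\left(K \right)} = - \frac{K}{6} + \frac{2 K^{2}}{3}$ ($d{\left(K \right)} = \frac{4 K^{2} - K}{6} = \frac{- K + 4 K^{2}}{6} = - \frac{K}{6} + \frac{2 K^{2}}{3}$)
$q{\left(s \right)} = 4 s^{2}$ ($q{\left(s \right)} = 2 s 2 s = 4 s^{2}$)
$108 q{\left(d{\left(-3 \right)} \right)} = 108 \cdot 4 \left(\frac{1}{6} \left(-3\right) \left(-1 + 4 \left(-3\right)\right)\right)^{2} = 108 \cdot 4 \left(\frac{1}{6} \left(-3\right) \left(-1 - 12\right)\right)^{2} = 108 \cdot 4 \left(\frac{1}{6} \left(-3\right) \left(-13\right)\right)^{2} = 108 \cdot 4 \left(\frac{13}{2}\right)^{2} = 108 \cdot 4 \cdot \frac{169}{4} = 108 \cdot 169 = 18252$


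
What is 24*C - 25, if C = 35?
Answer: 815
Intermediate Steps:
24*C - 25 = 24*35 - 25 = 840 - 25 = 815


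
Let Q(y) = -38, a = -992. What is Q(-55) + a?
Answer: -1030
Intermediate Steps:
Q(-55) + a = -38 - 992 = -1030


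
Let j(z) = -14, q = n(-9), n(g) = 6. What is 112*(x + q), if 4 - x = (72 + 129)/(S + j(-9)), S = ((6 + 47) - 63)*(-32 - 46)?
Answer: 417704/383 ≈ 1090.6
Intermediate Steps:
q = 6
S = 780 (S = (53 - 63)*(-78) = -10*(-78) = 780)
x = 2863/766 (x = 4 - (72 + 129)/(780 - 14) = 4 - 201/766 = 2863/766 ≈ 3.7376)
112*(x + q) = 112*(2863/766 + 6) = 112*(7459/766) = 417704/383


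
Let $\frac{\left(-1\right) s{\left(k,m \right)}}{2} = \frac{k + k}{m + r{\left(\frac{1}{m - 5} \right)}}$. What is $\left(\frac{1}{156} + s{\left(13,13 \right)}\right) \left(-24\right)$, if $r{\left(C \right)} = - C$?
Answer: $\frac{129586}{1339} \approx 96.778$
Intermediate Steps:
$s{\left(k,m \right)} = - \frac{4 k}{m - \frac{1}{-5 + m}}$ ($s{\left(k,m \right)} = - 2 \frac{k + k}{m - \frac{1}{m - 5}} = - 2 \frac{2 k}{m - \frac{1}{-5 + m}} = - \frac{4 k}{m - \frac{1}{-5 + m}}$)
$\left(\frac{1}{156} + s{\left(13,13 \right)}\right) \left(-24\right) = \left(\frac{1}{156} - \frac{52 \left(-5 + 13\right)}{-1 + 13 \left(-5 + 13\right)}\right) \left(-24\right) = \left(\frac{1}{156} - 52 \frac{1}{-1 + 13 \cdot 8} \cdot 8\right) \left(-24\right) = \left(\frac{1}{156} - 52 \frac{1}{-1 + 104} \cdot 8\right) \left(-24\right) = \left(\frac{1}{156} - 52 \cdot \frac{1}{103} \cdot 8\right) \left(-24\right) = \left(\frac{1}{156} - \frac{416}{103}\right) \left(-24\right) = \left(- \frac{64793}{16068}\right) \left(-24\right) = \frac{129586}{1339}$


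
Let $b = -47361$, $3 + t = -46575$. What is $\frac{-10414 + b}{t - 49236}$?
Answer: $\frac{57775}{95814} \approx 0.60299$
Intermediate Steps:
$t = -46578$ ($t = -3 - 46575 = -46578$)
$\frac{-10414 + b}{t - 49236} = \frac{-10414 - 47361}{-46578 - 49236} = - \frac{57775}{-95814} = \left(-57775\right) \left(- \frac{1}{95814}\right) = \frac{57775}{95814}$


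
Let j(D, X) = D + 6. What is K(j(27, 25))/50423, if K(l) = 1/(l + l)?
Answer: 1/3327918 ≈ 3.0049e-7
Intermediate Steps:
j(D, X) = 6 + D
K(l) = 1/(2*l)
K(j(27, 25))/50423 = (1/(2*(6 + 27)))/50423 = ((½)/33)*(1/50423) = ((½)*(1/33))*(1/50423) = (1/66)*(1/50423) = 1/3327918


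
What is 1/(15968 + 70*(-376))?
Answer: -1/10352 ≈ -9.6600e-5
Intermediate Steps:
1/(15968 + 70*(-376)) = 1/(15968 - 26320) = 1/(-10352) = -1/10352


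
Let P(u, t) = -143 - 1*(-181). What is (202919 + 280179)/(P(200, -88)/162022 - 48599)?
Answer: -19568126039/1968526785 ≈ -9.9405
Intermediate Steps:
P(u, t) = 38 (P(u, t) = -143 + 181 = 38)
(202919 + 280179)/(P(200, -88)/162022 - 48599) = (202919 + 280179)/(38/162022 - 48599) = 483098/(38*(1/162022) - 48599) = 483098/(19/81011 - 48599) = 483098/(-3937053570/81011) = 483098*(-81011/3937053570) = -19568126039/1968526785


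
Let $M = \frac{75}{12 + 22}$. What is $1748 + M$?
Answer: $\frac{59507}{34} \approx 1750.2$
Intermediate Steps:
$M = \frac{75}{34} \approx 2.2059$
$1748 + M = 1748 + \frac{75}{34} = \frac{59507}{34}$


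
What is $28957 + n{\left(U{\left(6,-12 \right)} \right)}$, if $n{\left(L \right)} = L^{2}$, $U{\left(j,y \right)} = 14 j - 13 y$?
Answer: $86557$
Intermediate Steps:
$U{\left(j,y \right)} = - 13 y + 14 j$
$28957 + n{\left(U{\left(6,-12 \right)} \right)} = 28957 + \left(\left(-13\right) \left(-12\right) + 14 \cdot 6\right)^{2} = 28957 + \left(156 + 84\right)^{2} = 28957 + 240^{2} = 28957 + 57600 = 86557$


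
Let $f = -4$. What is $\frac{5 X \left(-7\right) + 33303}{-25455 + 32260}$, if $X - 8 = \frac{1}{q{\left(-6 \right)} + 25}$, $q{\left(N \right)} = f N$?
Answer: $\frac{231156}{47635} \approx 4.8527$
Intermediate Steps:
$q{\left(N \right)} = - 4 N$
$X = \frac{393}{49}$ ($X = 8 + \frac{1}{\left(-4\right) \left(-6\right) + 25} = 8 + \frac{1}{24 + 25} = 8 + \frac{1}{49} = \frac{393}{49} \approx 8.0204$)
$\frac{5 X \left(-7\right) + 33303}{-25455 + 32260} = \frac{5 \cdot \frac{393}{49} \left(-7\right) + 33303}{-25455 + 32260} = \frac{\frac{1965}{49} \left(-7\right) + 33303}{6805} = \left(- \frac{1965}{7} + 33303\right) \frac{1}{6805} = \frac{231156}{7} \cdot \frac{1}{6805} = \frac{231156}{47635}$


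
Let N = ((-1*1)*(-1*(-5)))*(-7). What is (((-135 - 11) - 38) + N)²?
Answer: 22201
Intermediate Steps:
N = 35 (N = -1*5*(-7) = -5*(-7) = 35)
(((-135 - 11) - 38) + N)² = (((-135 - 11) - 38) + 35)² = ((-146 - 38) + 35)² = (-184 + 35)² = (-149)² = 22201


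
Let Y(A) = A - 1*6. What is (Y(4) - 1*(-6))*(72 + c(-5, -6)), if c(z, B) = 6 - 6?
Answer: 288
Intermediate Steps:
c(z, B) = 0
Y(A) = -6 + A (Y(A) = A - 6 = -6 + A)
(Y(4) - 1*(-6))*(72 + c(-5, -6)) = ((-6 + 4) - 1*(-6))*(72 + 0) = (-2 + 6)*72 = 4*72 = 288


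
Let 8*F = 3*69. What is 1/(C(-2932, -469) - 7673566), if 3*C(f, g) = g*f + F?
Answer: -24/173164513 ≈ -1.3860e-7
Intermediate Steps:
F = 207/8 (F = (3*69)/8 = (1/8)*207 = 207/8 ≈ 25.875)
C(f, g) = 69/8 + f*g/3 (C(f, g) = (g*f + 207/8)/3 = (f*g + 207/8)/3 = (207/8 + f*g)/3 = 69/8 + f*g/3)
1/(C(-2932, -469) - 7673566) = 1/((69/8 + (1/3)*(-2932)*(-469)) - 7673566) = 1/((69/8 + 1375108/3) - 7673566) = 1/(11001071/24 - 7673566) = 1/(-173164513/24) = -24/173164513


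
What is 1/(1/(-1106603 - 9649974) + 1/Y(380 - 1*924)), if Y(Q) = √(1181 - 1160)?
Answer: 225888117/115703948756908 + 115703948756929*√21/115703948756908 ≈ 4.5826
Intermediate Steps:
Y(Q) = √21
1/(1/(-1106603 - 9649974) + 1/Y(380 - 1*924)) = 1/(1/(-1106603 - 9649974) + 1/(√21)) = 1/(1/(-10756577) + √21/21) = 1/(-1/10756577 + √21/21)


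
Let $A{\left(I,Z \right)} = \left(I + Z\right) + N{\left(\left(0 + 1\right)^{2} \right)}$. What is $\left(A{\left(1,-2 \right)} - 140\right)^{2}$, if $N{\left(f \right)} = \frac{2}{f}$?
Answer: $19321$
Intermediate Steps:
$A{\left(I,Z \right)} = 2 + I + Z$ ($A{\left(I,Z \right)} = \left(I + Z\right) + \frac{2}{\left(0 + 1\right)^{2}} = \left(I + Z\right) + \frac{2}{1^{2}} = \left(I + Z\right) + \frac{2}{1} = \left(I + Z\right) + 2 \cdot 1 = \left(I + Z\right) + 2 = 2 + I + Z$)
$\left(A{\left(1,-2 \right)} - 140\right)^{2} = \left(\left(2 + 1 - 2\right) - 140\right)^{2} = \left(1 - 140\right)^{2} = \left(-139\right)^{2} = 19321$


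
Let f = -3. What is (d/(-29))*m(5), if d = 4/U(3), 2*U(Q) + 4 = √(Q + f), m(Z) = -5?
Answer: -10/29 ≈ -0.34483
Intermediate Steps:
U(Q) = -2 + √(-3 + Q)/2 (U(Q) = -2 + √(Q - 3)/2 = -2 + √(-3 + Q)/2)
d = -2 (d = 4/(-2 + √(-3 + 3)/2) = 4/(-2 + √0/2) = 4/(-2 + (½)*0) = 4/(-2 + 0) = 4/(-2) = 4*(-½) = -2)
(d/(-29))*m(5) = (-2/(-29))*(-5) = -1/29*(-2)*(-5) = (2/29)*(-5) = -10/29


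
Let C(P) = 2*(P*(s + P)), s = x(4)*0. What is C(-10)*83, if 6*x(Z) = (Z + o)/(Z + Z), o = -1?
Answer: 16600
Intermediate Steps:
x(Z) = (-1 + Z)/(12*Z) (x(Z) = ((Z - 1)/(Z + Z))/6 = ((-1 + Z)/((2*Z)))/6 = ((-1 + Z)*(1/(2*Z)))/6 = ((-1 + Z)/(2*Z))/6 = (-1 + Z)/(12*Z))
s = 0 (s = ((1/12)*(-1 + 4)/4)*0 = ((1/12)*(¼)*3)*0 = (1/16)*0 = 0)
C(P) = 2*P² (C(P) = 2*(P*(0 + P)) = 2*(P*P) = 2*P²)
C(-10)*83 = (2*(-10)²)*83 = (2*100)*83 = 200*83 = 16600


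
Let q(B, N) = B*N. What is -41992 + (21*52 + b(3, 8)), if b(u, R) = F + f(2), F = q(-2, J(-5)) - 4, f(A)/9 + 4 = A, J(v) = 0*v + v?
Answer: -40912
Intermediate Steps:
J(v) = v (J(v) = 0 + v = v)
f(A) = -36 + 9*A
F = 6 (F = -2*(-5) - 4 = 10 - 4 = 6)
b(u, R) = -12 (b(u, R) = 6 + (-36 + 9*2) = 6 + (-36 + 18) = 6 - 18 = -12)
-41992 + (21*52 + b(3, 8)) = -41992 + (21*52 - 12) = -41992 + (1092 - 12) = -41992 + 1080 = -40912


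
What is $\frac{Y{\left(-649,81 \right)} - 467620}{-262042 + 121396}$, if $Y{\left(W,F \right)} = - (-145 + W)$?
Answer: $\frac{233413}{70323} \approx 3.3192$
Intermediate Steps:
$Y{\left(W,F \right)} = 145 - W$
$\frac{Y{\left(-649,81 \right)} - 467620}{-262042 + 121396} = \frac{\left(145 - -649\right) - 467620}{-262042 + 121396} = \frac{\left(145 + 649\right) - 467620}{-140646} = \left(794 - 467620\right) \left(- \frac{1}{140646}\right) = \left(-466826\right) \left(- \frac{1}{140646}\right) = \frac{233413}{70323}$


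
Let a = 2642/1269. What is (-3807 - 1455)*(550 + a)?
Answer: -1228838368/423 ≈ -2.9051e+6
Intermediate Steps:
a = 2642/1269 (a = 2642*(1/1269) = 2642/1269 ≈ 2.0820)
(-3807 - 1455)*(550 + a) = (-3807 - 1455)*(550 + 2642/1269) = -5262*700592/1269 = -1228838368/423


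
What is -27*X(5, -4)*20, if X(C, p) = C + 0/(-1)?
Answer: -2700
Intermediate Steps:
X(C, p) = C (X(C, p) = C + 0*(-1) = C + 0 = C)
-27*X(5, -4)*20 = -27*5*20 = -135*20 = -2700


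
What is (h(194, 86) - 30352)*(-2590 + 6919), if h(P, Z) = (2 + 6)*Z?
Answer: -128415456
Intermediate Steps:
h(P, Z) = 8*Z
(h(194, 86) - 30352)*(-2590 + 6919) = (8*86 - 30352)*(-2590 + 6919) = (688 - 30352)*4329 = -29664*4329 = -128415456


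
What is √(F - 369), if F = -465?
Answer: I*√834 ≈ 28.879*I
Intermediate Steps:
√(F - 369) = √(-465 - 369) = √(-834) = I*√834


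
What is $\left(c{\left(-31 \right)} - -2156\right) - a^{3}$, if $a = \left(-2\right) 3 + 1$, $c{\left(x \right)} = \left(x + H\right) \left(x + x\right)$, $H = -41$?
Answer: $6745$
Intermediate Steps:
$c{\left(x \right)} = 2 x \left(-41 + x\right)$ ($c{\left(x \right)} = \left(x - 41\right) \left(x + x\right) = \left(-41 + x\right) 2 x = 2 x \left(-41 + x\right)$)
$a = -5$ ($a = -6 + 1 = -5$)
$\left(c{\left(-31 \right)} - -2156\right) - a^{3} = \left(2 \left(-31\right) \left(-41 - 31\right) - -2156\right) - \left(-5\right)^{3} = \left(2 \left(-31\right) \left(-72\right) + 2156\right) - -125 = \left(4464 + 2156\right) + 125 = 6620 + 125 = 6745$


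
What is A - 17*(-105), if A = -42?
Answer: 1743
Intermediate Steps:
A - 17*(-105) = -42 - 17*(-105) = -42 + 1785 = 1743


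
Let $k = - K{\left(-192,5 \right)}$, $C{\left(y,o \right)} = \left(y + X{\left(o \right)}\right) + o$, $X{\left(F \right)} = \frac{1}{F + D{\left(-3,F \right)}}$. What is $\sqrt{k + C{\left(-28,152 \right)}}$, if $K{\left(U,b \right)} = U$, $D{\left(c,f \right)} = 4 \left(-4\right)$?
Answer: $\frac{\sqrt{1461218}}{68} \approx 17.777$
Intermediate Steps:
$D{\left(c,f \right)} = -16$
$X{\left(F \right)} = \frac{1}{-16 + F}$ ($X{\left(F \right)} = \frac{1}{F - 16} = \frac{1}{-16 + F}$)
$C{\left(y,o \right)} = o + y + \frac{1}{-16 + o}$ ($C{\left(y,o \right)} = \left(y + \frac{1}{-16 + o}\right) + o = o + y + \frac{1}{-16 + o}$)
$k = 192$ ($k = \left(-1\right) \left(-192\right) = 192$)
$\sqrt{k + C{\left(-28,152 \right)}} = \sqrt{192 + \frac{1 + \left(-16 + 152\right) \left(152 - 28\right)}{-16 + 152}} = \sqrt{192 + \frac{1 + 136 \cdot 124}{136}} = \sqrt{192 + \frac{1 + 16864}{136}} = \sqrt{192 + \frac{1}{136} \cdot 16865} = \sqrt{192 + \frac{16865}{136}} = \sqrt{\frac{42977}{136}} = \frac{\sqrt{1461218}}{68}$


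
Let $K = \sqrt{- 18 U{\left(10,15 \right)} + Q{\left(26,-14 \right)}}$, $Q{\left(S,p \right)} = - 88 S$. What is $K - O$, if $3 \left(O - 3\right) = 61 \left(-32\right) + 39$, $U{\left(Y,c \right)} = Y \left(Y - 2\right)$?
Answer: $\frac{1904}{3} + 4 i \sqrt{233} \approx 634.67 + 61.057 i$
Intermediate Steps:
$U{\left(Y,c \right)} = Y \left(-2 + Y\right)$
$K = 4 i \sqrt{233}$ ($K = \sqrt{- 18 \cdot 10 \left(-2 + 10\right) - 2288} = \sqrt{- 18 \cdot 10 \cdot 8 - 2288} = \sqrt{\left(-18\right) 80 - 2288} = \sqrt{-1440 - 2288} = \sqrt{-3728} = 4 i \sqrt{233} \approx 61.057 i$)
$O = - \frac{1904}{3}$ ($O = 3 + \frac{61 \left(-32\right) + 39}{3} = 3 + \frac{-1952 + 39}{3} = 3 + \frac{1}{3} \left(-1913\right) = 3 - \frac{1913}{3} = - \frac{1904}{3} \approx -634.67$)
$K - O = 4 i \sqrt{233} - - \frac{1904}{3} = 4 i \sqrt{233} + \frac{1904}{3} = \frac{1904}{3} + 4 i \sqrt{233}$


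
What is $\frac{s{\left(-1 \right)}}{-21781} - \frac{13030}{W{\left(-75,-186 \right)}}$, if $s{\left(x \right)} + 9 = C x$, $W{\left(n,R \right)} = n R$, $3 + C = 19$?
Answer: $- \frac{28345768}{30384495} \approx -0.9329$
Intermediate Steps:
$C = 16$ ($C = -3 + 19 = 16$)
$W{\left(n,R \right)} = R n$
$s{\left(x \right)} = -9 + 16 x$
$\frac{s{\left(-1 \right)}}{-21781} - \frac{13030}{W{\left(-75,-186 \right)}} = \frac{-9 + 16 \left(-1\right)}{-21781} - \frac{13030}{\left(-186\right) \left(-75\right)} = \left(-9 - 16\right) \left(- \frac{1}{21781}\right) - \frac{13030}{13950} = \left(-25\right) \left(- \frac{1}{21781}\right) - \frac{1303}{1395} = \frac{25}{21781} - \frac{1303}{1395} = - \frac{28345768}{30384495}$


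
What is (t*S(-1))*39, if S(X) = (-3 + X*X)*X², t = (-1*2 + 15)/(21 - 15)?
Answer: -169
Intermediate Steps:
t = 13/6 (t = (-2 + 15)/6 = 13*(⅙) = 13/6 ≈ 2.1667)
S(X) = X²*(-3 + X²) (S(X) = (-3 + X²)*X² = X²*(-3 + X²))
(t*S(-1))*39 = (13*((-1)²*(-3 + (-1)²))/6)*39 = (13*(1*(-3 + 1))/6)*39 = (13*(1*(-2))/6)*39 = ((13/6)*(-2))*39 = -13/3*39 = -169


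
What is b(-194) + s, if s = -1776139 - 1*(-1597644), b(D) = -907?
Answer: -179402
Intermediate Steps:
s = -178495 (s = -1776139 + 1597644 = -178495)
b(-194) + s = -907 - 178495 = -179402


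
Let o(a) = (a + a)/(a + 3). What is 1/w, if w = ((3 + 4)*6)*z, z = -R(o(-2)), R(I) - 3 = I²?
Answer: -1/798 ≈ -0.0012531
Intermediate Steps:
o(a) = 2*a/(3 + a) (o(a) = (2*a)/(3 + a) = 2*a/(3 + a))
R(I) = 3 + I²
z = -19 (z = -(3 + (2*(-2)/(3 - 2))²) = -(3 + (2*(-2)/1)²) = -(3 + (2*(-2)*1)²) = -(3 + (-4)²) = -(3 + 16) = -1*19 = -19)
w = -798 (w = ((3 + 4)*6)*(-19) = (7*6)*(-19) = 42*(-19) = -798)
1/w = 1/(-798) = -1/798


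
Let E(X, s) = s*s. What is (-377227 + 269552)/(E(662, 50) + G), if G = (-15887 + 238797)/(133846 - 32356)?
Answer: -1092793575/25394791 ≈ -43.032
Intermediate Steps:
G = 22291/10149 (G = 222910/101490 = 222910*(1/101490) = 22291/10149 ≈ 2.1964)
E(X, s) = s²
(-377227 + 269552)/(E(662, 50) + G) = (-377227 + 269552)/(50² + 22291/10149) = -107675/(2500 + 22291/10149) = -107675/25394791/10149 = -107675*10149/25394791 = -1092793575/25394791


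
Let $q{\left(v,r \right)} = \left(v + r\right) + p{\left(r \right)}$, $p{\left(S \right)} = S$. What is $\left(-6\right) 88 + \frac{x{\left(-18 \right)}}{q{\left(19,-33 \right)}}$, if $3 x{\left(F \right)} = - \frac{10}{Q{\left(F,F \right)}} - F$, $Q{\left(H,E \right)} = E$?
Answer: $- \frac{670199}{1269} \approx -528.13$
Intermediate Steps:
$q{\left(v,r \right)} = v + 2 r$ ($q{\left(v,r \right)} = \left(v + r\right) + r = \left(r + v\right) + r = v + 2 r$)
$x{\left(F \right)} = - \frac{10}{3 F} - \frac{F}{3}$ ($x{\left(F \right)} = \frac{- \frac{10}{F} - F}{3} = \frac{- F - \frac{10}{F}}{3} = - \frac{10}{3 F} - \frac{F}{3}$)
$\left(-6\right) 88 + \frac{x{\left(-18 \right)}}{q{\left(19,-33 \right)}} = \left(-6\right) 88 + \frac{\frac{1}{3} \frac{1}{-18} \left(-10 - \left(-18\right)^{2}\right)}{19 + 2 \left(-33\right)} = -528 + \frac{\frac{1}{3} \left(- \frac{1}{18}\right) \left(-10 - 324\right)}{19 - 66} = -528 + \frac{\frac{1}{3} \left(- \frac{1}{18}\right) \left(-10 - 324\right)}{-47} = -528 + \frac{1}{3} \left(- \frac{1}{18}\right) \left(-334\right) \left(- \frac{1}{47}\right) = -528 + \frac{167}{27} \left(- \frac{1}{47}\right) = -528 - \frac{167}{1269} = - \frac{670199}{1269}$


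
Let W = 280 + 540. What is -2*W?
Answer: -1640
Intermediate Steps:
W = 820
-2*W = -2*820 = -1640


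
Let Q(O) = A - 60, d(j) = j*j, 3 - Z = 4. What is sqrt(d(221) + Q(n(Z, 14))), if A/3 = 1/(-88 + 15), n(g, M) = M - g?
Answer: sqrt(259953730)/73 ≈ 220.86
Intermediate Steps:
Z = -1 (Z = 3 - 1*4 = 3 - 4 = -1)
d(j) = j**2
A = -3/73 (A = 3/(-88 + 15) = 3/(-73) = 3*(-1/73) = -3/73 ≈ -0.041096)
Q(O) = -4383/73 (Q(O) = -3/73 - 60 = -4383/73)
sqrt(d(221) + Q(n(Z, 14))) = sqrt(221**2 - 4383/73) = sqrt(48841 - 4383/73) = sqrt(3561010/73) = sqrt(259953730)/73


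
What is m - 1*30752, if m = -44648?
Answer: -75400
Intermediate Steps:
m - 1*30752 = -44648 - 1*30752 = -44648 - 30752 = -75400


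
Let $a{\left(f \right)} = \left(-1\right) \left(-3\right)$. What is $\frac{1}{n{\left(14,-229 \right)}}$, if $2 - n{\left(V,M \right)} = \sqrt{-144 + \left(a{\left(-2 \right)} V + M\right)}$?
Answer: $\frac{2}{335} + \frac{i \sqrt{331}}{335} \approx 0.0059702 + 0.054309 i$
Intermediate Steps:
$a{\left(f \right)} = 3$
$n{\left(V,M \right)} = 2 - \sqrt{-144 + M + 3 V}$ ($n{\left(V,M \right)} = 2 - \sqrt{-144 + \left(3 V + M\right)} = 2 - \sqrt{-144 + \left(M + 3 V\right)} = 2 - \sqrt{-144 + M + 3 V}$)
$\frac{1}{n{\left(14,-229 \right)}} = \frac{1}{2 - \sqrt{-144 - 229 + 3 \cdot 14}} = \frac{1}{2 - \sqrt{-144 - 229 + 42}} = \frac{1}{2 - \sqrt{-331}} = \frac{1}{2 - i \sqrt{331}}$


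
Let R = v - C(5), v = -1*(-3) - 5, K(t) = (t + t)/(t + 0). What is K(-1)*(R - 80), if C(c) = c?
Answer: -174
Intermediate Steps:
K(t) = 2 (K(t) = (2*t)/t = 2)
v = -2 (v = 3 - 5 = -2)
R = -7 (R = -2 - 1*5 = -2 - 5 = -7)
K(-1)*(R - 80) = 2*(-7 - 80) = 2*(-87) = -174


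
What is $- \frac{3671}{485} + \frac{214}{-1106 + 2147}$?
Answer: $- \frac{3717721}{504885} \approx -7.3635$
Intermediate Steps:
$- \frac{3671}{485} + \frac{214}{-1106 + 2147} = \left(-3671\right) \frac{1}{485} + \frac{214}{1041} = - \frac{3671}{485} + 214 \cdot \frac{1}{1041} = - \frac{3671}{485} + \frac{214}{1041} = - \frac{3717721}{504885}$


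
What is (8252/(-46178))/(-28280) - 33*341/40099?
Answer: -3673779386143/13091459767540 ≈ -0.28062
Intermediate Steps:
(8252/(-46178))/(-28280) - 33*341/40099 = (8252*(-1/46178))*(-1/28280) - 11253*1/40099 = -4126/23089*(-1/28280) - 11253/40099 = 2063/326478460 - 11253/40099 = -3673779386143/13091459767540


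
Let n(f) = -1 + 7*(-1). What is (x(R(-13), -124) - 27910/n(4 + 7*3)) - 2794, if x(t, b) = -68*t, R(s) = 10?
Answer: 59/4 ≈ 14.750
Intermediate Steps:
n(f) = -8 (n(f) = -1 - 7 = -8)
(x(R(-13), -124) - 27910/n(4 + 7*3)) - 2794 = (-68*10 - 27910/(-8)) - 2794 = (-680 - 27910*(-⅛)) - 2794 = (-680 + 13955/4) - 2794 = 11235/4 - 2794 = 59/4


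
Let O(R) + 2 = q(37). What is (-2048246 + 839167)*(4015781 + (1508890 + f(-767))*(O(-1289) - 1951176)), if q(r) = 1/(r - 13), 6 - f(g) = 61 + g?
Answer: 42736079238175677221/12 ≈ 3.5613e+18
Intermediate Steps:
f(g) = -55 - g (f(g) = 6 - (61 + g) = 6 + (-61 - g) = -55 - g)
q(r) = 1/(-13 + r)
O(R) = -47/24 (O(R) = -2 + 1/(-13 + 37) = -2 + 1/24 = -47/24)
(-2048246 + 839167)*(4015781 + (1508890 + f(-767))*(O(-1289) - 1951176)) = (-2048246 + 839167)*(4015781 + (1508890 + (-55 - 1*(-767)))*(-47/24 - 1951176)) = -1209079*(4015781 + (1508890 + (-55 + 767))*(-46828271/24)) = -1209079*(4015781 + (1508890 + 712)*(-46828271/24)) = -1209079*(4015781 + 1509602*(-46828271/24)) = -1209079*(4015781 - 35346025779071/12) = -1209079*(-35345977589699/12) = 42736079238175677221/12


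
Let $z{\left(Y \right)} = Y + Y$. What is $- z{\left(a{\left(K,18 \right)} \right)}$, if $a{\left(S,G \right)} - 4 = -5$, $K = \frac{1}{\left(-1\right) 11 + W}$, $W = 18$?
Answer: $2$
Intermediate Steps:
$K = \frac{1}{7}$ ($K = \frac{1}{\left(-1\right) 11 + 18} = \frac{1}{-11 + 18} = \frac{1}{7} \approx 0.14286$)
$a{\left(S,G \right)} = -1$ ($a{\left(S,G \right)} = 4 - 5 = -1$)
$z{\left(Y \right)} = 2 Y$
$- z{\left(a{\left(K,18 \right)} \right)} = - 2 \left(-1\right) = \left(-1\right) \left(-2\right) = 2$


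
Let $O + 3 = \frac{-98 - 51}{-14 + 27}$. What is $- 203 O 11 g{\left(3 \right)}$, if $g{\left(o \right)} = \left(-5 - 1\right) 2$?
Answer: $- \frac{5037648}{13} \approx -3.8751 \cdot 10^{5}$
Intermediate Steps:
$g{\left(o \right)} = -12$ ($g{\left(o \right)} = \left(-6\right) 2 = -12$)
$O = - \frac{188}{13}$ ($O = -3 + \frac{-98 - 51}{-14 + 27} = -3 - \frac{149}{13} = - \frac{188}{13} \approx -14.462$)
$- 203 O 11 g{\left(3 \right)} = \left(-203\right) \left(- \frac{188}{13}\right) 11 \left(-12\right) = \frac{38164}{13} \left(-132\right) = - \frac{5037648}{13}$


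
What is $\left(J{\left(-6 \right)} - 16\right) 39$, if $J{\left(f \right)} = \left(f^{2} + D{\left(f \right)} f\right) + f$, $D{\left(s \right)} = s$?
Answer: $1950$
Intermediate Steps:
$J{\left(f \right)} = f + 2 f^{2}$ ($J{\left(f \right)} = \left(f^{2} + f f\right) + f = \left(f^{2} + f^{2}\right) + f = 2 f^{2} + f = f + 2 f^{2}$)
$\left(J{\left(-6 \right)} - 16\right) 39 = \left(- 6 \left(1 + 2 \left(-6\right)\right) - 16\right) 39 = \left(- 6 \left(1 - 12\right) - 16\right) 39 = \left(\left(-6\right) \left(-11\right) - 16\right) 39 = \left(66 - 16\right) 39 = 50 \cdot 39 = 1950$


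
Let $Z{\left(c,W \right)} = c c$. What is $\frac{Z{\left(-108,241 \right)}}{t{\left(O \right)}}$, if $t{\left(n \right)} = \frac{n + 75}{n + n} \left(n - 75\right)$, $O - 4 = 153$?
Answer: $\frac{228906}{1189} \approx 192.52$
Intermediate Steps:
$O = 157$ ($O = 4 + 153 = 157$)
$Z{\left(c,W \right)} = c^{2}$
$t{\left(n \right)} = \frac{\left(-75 + n\right) \left(75 + n\right)}{2 n}$ ($t{\left(n \right)} = \frac{75 + n}{2 n} \left(-75 + n\right) = \frac{\left(-75 + n\right) \left(75 + n\right)}{2 n}$)
$\frac{Z{\left(-108,241 \right)}}{t{\left(O \right)}} = \frac{\left(-108\right)^{2}}{\frac{1}{2} \cdot \frac{1}{157} \left(-5625 + 157^{2}\right)} = \frac{11664}{\frac{1}{2} \cdot \frac{1}{157} \left(-5625 + 24649\right)} = \frac{11664}{\frac{1}{2} \cdot \frac{1}{157} \cdot 19024} = \frac{11664}{\frac{9512}{157}} = 11664 \cdot \frac{157}{9512} = \frac{228906}{1189}$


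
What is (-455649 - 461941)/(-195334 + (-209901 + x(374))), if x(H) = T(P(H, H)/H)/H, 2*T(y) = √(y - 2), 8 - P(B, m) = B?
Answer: 38904552334765295200/17181405927896571357 + 686357320*I*√104159/17181405927896571357 ≈ 2.2643 + 1.2893e-8*I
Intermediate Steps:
P(B, m) = 8 - B
T(y) = √(-2 + y)/2 (T(y) = √(y - 2)/2 = √(-2 + y)/2)
x(H) = √(-2 + (8 - H)/H)/(2*H) (x(H) = (√(-2 + (8 - H)/H)/2)/H = √(-2 + (8 - H)/H)/(2*H))
(-455649 - 461941)/(-195334 + (-209901 + x(374))) = (-455649 - 461941)/(-195334 + (-209901 + (½)*√(-3 + 8/374)/374)) = -917590/(-195334 + (-209901 + (½)*(1/374)*√(-3 + 8*(1/374)))) = -917590/(-195334 + (-209901 + (½)*(1/374)*√(-3 + 4/187))) = -917590/(-195334 + (-209901 + (½)*(1/374)*√(-557/187))) = -917590/(-195334 + (-209901 + (½)*(1/374)*(I*√104159/187))) = -917590/(-195334 + (-209901 + I*√104159/139876)) = -917590/(-405235 + I*√104159/139876)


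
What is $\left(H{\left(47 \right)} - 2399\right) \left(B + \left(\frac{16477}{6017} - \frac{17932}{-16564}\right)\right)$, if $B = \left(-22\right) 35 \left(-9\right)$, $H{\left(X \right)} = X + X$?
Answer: $- \frac{398225253542790}{24916397} \approx -1.5982 \cdot 10^{7}$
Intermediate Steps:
$H{\left(X \right)} = 2 X$
$B = 6930$ ($B = \left(-770\right) \left(-9\right) = 6930$)
$\left(H{\left(47 \right)} - 2399\right) \left(B + \left(\frac{16477}{6017} - \frac{17932}{-16564}\right)\right) = \left(2 \cdot 47 - 2399\right) \left(6930 + \left(\frac{16477}{6017} - \frac{17932}{-16564}\right)\right) = \left(94 - 2399\right) \left(6930 + \left(16477 \cdot \frac{1}{6017} - - \frac{4483}{4141}\right)\right) = - 2305 \left(6930 + \left(\frac{16477}{6017} + \frac{4483}{4141}\right)\right) = - 2305 \left(6930 + \frac{95205468}{24916397}\right) = \left(-2305\right) \frac{172765836678}{24916397} = - \frac{398225253542790}{24916397}$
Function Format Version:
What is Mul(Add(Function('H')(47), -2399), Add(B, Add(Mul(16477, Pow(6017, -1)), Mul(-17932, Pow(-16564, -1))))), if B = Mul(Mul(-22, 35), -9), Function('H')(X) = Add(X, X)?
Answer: Rational(-398225253542790, 24916397) ≈ -1.5982e+7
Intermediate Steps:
Function('H')(X) = Mul(2, X)
B = 6930 (B = Mul(-770, -9) = 6930)
Mul(Add(Function('H')(47), -2399), Add(B, Add(Mul(16477, Pow(6017, -1)), Mul(-17932, Pow(-16564, -1))))) = Mul(Add(Mul(2, 47), -2399), Add(6930, Add(Mul(16477, Pow(6017, -1)), Mul(-17932, Pow(-16564, -1))))) = Mul(Add(94, -2399), Add(6930, Add(Mul(16477, Rational(1, 6017)), Mul(-17932, Rational(-1, 16564))))) = Mul(-2305, Add(6930, Add(Rational(16477, 6017), Rational(4483, 4141)))) = Mul(-2305, Add(6930, Rational(95205468, 24916397))) = Mul(-2305, Rational(172765836678, 24916397)) = Rational(-398225253542790, 24916397)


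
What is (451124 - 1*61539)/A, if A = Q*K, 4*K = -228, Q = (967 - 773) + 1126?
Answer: -77917/15048 ≈ -5.1779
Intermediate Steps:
Q = 1320 (Q = 194 + 1126 = 1320)
K = -57 (K = (¼)*(-228) = -57)
A = -75240 (A = 1320*(-57) = -75240)
(451124 - 1*61539)/A = (451124 - 1*61539)/(-75240) = (451124 - 61539)*(-1/75240) = 389585*(-1/75240) = -77917/15048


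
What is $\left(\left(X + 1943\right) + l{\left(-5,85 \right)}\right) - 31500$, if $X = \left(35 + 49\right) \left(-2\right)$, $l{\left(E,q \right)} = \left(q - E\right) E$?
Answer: $-30175$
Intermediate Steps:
$l{\left(E,q \right)} = E \left(q - E\right)$
$X = -168$ ($X = 84 \left(-2\right) = -168$)
$\left(\left(X + 1943\right) + l{\left(-5,85 \right)}\right) - 31500 = \left(\left(-168 + 1943\right) - 5 \left(85 - -5\right)\right) - 31500 = \left(1775 - 5 \left(85 + 5\right)\right) - 31500 = \left(1775 - 450\right) - 31500 = 1325 - 31500 = -30175$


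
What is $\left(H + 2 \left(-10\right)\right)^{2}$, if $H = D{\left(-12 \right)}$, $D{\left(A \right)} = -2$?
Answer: $484$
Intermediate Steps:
$H = -2$
$\left(H + 2 \left(-10\right)\right)^{2} = \left(-2 + 2 \left(-10\right)\right)^{2} = \left(-2 - 20\right)^{2} = \left(-22\right)^{2} = 484$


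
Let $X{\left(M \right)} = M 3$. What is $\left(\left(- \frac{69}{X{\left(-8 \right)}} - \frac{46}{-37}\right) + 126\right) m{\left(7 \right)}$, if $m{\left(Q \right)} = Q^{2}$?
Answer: $\frac{1887235}{296} \approx 6375.8$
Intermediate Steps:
$X{\left(M \right)} = 3 M$
$\left(\left(- \frac{69}{X{\left(-8 \right)}} - \frac{46}{-37}\right) + 126\right) m{\left(7 \right)} = \left(\left(- \frac{69}{3 \left(-8\right)} - \frac{46}{-37}\right) + 126\right) 7^{2} = \left(\left(- \frac{69}{-24} - - \frac{46}{37}\right) + 126\right) 49 = \left(\left(\left(-69\right) \left(- \frac{1}{24}\right) + \frac{46}{37}\right) + 126\right) 49 = \left(\left(\frac{23}{8} + \frac{46}{37}\right) + 126\right) 49 = \left(\frac{1219}{296} + 126\right) 49 = \frac{38515}{296} \cdot 49 = \frac{1887235}{296}$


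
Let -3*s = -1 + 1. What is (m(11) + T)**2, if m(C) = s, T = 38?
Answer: 1444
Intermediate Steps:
s = 0 (s = -(-1 + 1)/3 = -1/3*0 = 0)
m(C) = 0
(m(11) + T)**2 = (0 + 38)**2 = 38**2 = 1444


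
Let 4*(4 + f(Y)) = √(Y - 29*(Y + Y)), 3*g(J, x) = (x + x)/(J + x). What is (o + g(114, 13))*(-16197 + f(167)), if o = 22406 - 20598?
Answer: -11160447674/381 + 344437*I*√9519/762 ≈ -2.9293e+7 + 44101.0*I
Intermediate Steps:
g(J, x) = 2*x/(3*(J + x)) (g(J, x) = ((x + x)/(J + x))/3 = ((2*x)/(J + x))/3 = (2*x/(J + x))/3 = 2*x/(3*(J + x)))
o = 1808
f(Y) = -4 + √57*√(-Y)/4 (f(Y) = -4 + √(Y - 29*(Y + Y))/4 = -4 + √(Y - 58*Y)/4 = -4 + √(-57*Y)/4 = -4 + (√57*√(-Y))/4 = -4 + √57*√(-Y)/4)
(o + g(114, 13))*(-16197 + f(167)) = (1808 + (⅔)*13/(114 + 13))*(-16197 + (-4 + √57*√(-1*167)/4)) = (1808 + (⅔)*13/127)*(-16197 + (-4 + √57*√(-167)/4)) = (1808 + (⅔)*13*(1/127))*(-16197 + (-4 + √57*(I*√167)/4)) = (1808 + 26/381)*(-16197 + (-4 + I*√9519/4)) = 688874*(-16201 + I*√9519/4)/381 = -11160447674/381 + 344437*I*√9519/762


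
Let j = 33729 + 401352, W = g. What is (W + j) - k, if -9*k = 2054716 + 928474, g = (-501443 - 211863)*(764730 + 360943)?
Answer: -7226536845523/9 ≈ -8.0295e+11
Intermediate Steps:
g = -802949304938 (g = -713306*1125673 = -802949304938)
k = -2983190/9 (k = -(2054716 + 928474)/9 = -⅑*2983190 = -2983190/9 ≈ -3.3147e+5)
W = -802949304938
j = 435081
(W + j) - k = (-802949304938 + 435081) - 1*(-2983190/9) = -802948869857 + 2983190/9 = -7226536845523/9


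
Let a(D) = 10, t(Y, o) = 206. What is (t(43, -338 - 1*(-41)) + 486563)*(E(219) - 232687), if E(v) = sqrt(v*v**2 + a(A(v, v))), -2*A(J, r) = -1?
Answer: -113264818303 + 486769*sqrt(10503469) ≈ -1.1169e+11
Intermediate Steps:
A(J, r) = 1/2 (A(J, r) = -1/2*(-1) = 1/2)
E(v) = sqrt(10 + v**3) (E(v) = sqrt(v*v**2 + 10) = sqrt(v**3 + 10) = sqrt(10 + v**3))
(t(43, -338 - 1*(-41)) + 486563)*(E(219) - 232687) = (206 + 486563)*(sqrt(10 + 219**3) - 232687) = 486769*(sqrt(10 + 10503459) - 232687) = 486769*(sqrt(10503469) - 232687) = 486769*(-232687 + sqrt(10503469)) = -113264818303 + 486769*sqrt(10503469)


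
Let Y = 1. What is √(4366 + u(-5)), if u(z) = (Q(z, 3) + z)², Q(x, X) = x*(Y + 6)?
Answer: √5966 ≈ 77.240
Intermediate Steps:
Q(x, X) = 7*x (Q(x, X) = x*(1 + 6) = x*7 = 7*x)
u(z) = 64*z² (u(z) = (7*z + z)² = (8*z)² = 64*z²)
√(4366 + u(-5)) = √(4366 + 64*(-5)²) = √(4366 + 64*25) = √(4366 + 1600) = √5966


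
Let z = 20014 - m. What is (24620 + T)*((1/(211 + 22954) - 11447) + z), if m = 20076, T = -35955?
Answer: 604395765728/4633 ≈ 1.3045e+8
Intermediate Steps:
z = -62 (z = 20014 - 1*20076 = 20014 - 20076 = -62)
(24620 + T)*((1/(211 + 22954) - 11447) + z) = (24620 - 35955)*((1/(211 + 22954) - 11447) - 62) = -11335*((1/23165 - 11447) - 62) = -11335*(-265169754/23165 - 62) = -11335*(-266605984/23165) = 604395765728/4633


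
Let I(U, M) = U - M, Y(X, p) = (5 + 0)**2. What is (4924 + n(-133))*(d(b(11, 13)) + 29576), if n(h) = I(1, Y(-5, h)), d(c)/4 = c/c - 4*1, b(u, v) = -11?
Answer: 144863600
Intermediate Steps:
Y(X, p) = 25 (Y(X, p) = 5**2 = 25)
d(c) = -12 (d(c) = 4*(c/c - 4*1) = 4*(1 - 4) = 4*(-3) = -12)
n(h) = -24 (n(h) = 1 - 1*25 = 1 - 25 = -24)
(4924 + n(-133))*(d(b(11, 13)) + 29576) = (4924 - 24)*(-12 + 29576) = 4900*29564 = 144863600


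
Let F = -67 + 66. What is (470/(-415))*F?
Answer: 94/83 ≈ 1.1325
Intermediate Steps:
F = -1
(470/(-415))*F = (470/(-415))*(-1) = (470*(-1/415))*(-1) = -94/83*(-1) = 94/83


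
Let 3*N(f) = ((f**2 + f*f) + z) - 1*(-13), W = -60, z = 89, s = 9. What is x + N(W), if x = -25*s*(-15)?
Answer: 5809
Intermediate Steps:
x = 3375 (x = -25*9*(-15) = -225*(-15) = 3375)
N(f) = 34 + 2*f**2/3 (N(f) = (((f**2 + f*f) + 89) - 1*(-13))/3 = (((f**2 + f**2) + 89) + 13)/3 = ((2*f**2 + 89) + 13)/3 = ((89 + 2*f**2) + 13)/3 = (102 + 2*f**2)/3 = 34 + 2*f**2/3)
x + N(W) = 3375 + (34 + (2/3)*(-60)**2) = 3375 + (34 + (2/3)*3600) = 3375 + (34 + 2400) = 3375 + 2434 = 5809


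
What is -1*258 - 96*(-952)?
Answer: 91134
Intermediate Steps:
-1*258 - 96*(-952) = -258 + 91392 = 91134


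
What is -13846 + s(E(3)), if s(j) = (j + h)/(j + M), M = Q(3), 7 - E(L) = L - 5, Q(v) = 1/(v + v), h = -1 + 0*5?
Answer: -761482/55 ≈ -13845.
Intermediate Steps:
h = -1 (h = -1 + 0 = -1)
Q(v) = 1/(2*v)
E(L) = 12 - L (E(L) = 7 - (L - 5) = 7 - (-5 + L) = 7 + (5 - L) = 12 - L)
M = ⅙ (M = (½)/3 = (½)*(⅓) = ⅙ ≈ 0.16667)
s(j) = (-1 + j)/(⅙ + j) (s(j) = (j - 1)/(j + ⅙) = (-1 + j)/(⅙ + j))
-13846 + s(E(3)) = -13846 + 6*(-1 + (12 - 1*3))/(1 + 6*(12 - 1*3)) = -13846 + 6*(-1 + (12 - 3))/(1 + 6*(12 - 3)) = -13846 + 6*(-1 + 9)/(1 + 6*9) = -13846 + 6*8/(1 + 54) = -13846 + 6*8/55 = -13846 + 6*(1/55)*8 = -13846 + 48/55 = -761482/55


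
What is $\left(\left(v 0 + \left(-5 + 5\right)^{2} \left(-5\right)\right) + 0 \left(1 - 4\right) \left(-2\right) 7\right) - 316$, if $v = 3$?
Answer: $-316$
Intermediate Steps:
$\left(\left(v 0 + \left(-5 + 5\right)^{2} \left(-5\right)\right) + 0 \left(1 - 4\right) \left(-2\right) 7\right) - 316 = \left(\left(3 \cdot 0 + \left(-5 + 5\right)^{2} \left(-5\right)\right) + 0 \left(1 - 4\right) \left(-2\right) 7\right) - 316 = \left(\left(0 + 0^{2} \left(-5\right)\right) + 0 \left(-3\right) \left(-2\right) 7\right) - 316 = \left(\left(0 + 0 \left(-5\right)\right) + 0 \left(-2\right) 7\right) - 316 = \left(\left(0 + 0\right) + 0 \cdot 7\right) - 316 = \left(0 + 0\right) - 316 = 0 - 316 = -316$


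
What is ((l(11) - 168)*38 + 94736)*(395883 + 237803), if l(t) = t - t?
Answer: 55987425472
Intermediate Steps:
l(t) = 0
((l(11) - 168)*38 + 94736)*(395883 + 237803) = ((0 - 168)*38 + 94736)*(395883 + 237803) = (-168*38 + 94736)*633686 = (-6384 + 94736)*633686 = 88352*633686 = 55987425472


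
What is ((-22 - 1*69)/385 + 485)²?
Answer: 710862244/3025 ≈ 2.3500e+5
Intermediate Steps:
((-22 - 1*69)/385 + 485)² = ((-22 - 69)*(1/385) + 485)² = (-91*1/385 + 485)² = (-13/55 + 485)² = (26662/55)² = 710862244/3025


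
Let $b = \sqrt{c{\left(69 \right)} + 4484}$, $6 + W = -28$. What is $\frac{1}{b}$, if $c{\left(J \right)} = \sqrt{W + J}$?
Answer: $\frac{1}{\sqrt{4484 + \sqrt{35}}} \approx 0.014924$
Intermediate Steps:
$W = -34$ ($W = -6 - 28 = -34$)
$c{\left(J \right)} = \sqrt{-34 + J}$
$b = \sqrt{4484 + \sqrt{35}}$ ($b = \sqrt{\sqrt{-34 + 69} + 4484} = \sqrt{\sqrt{35} + 4484} = \sqrt{4484 + \sqrt{35}} \approx 67.007$)
$\frac{1}{b} = \frac{1}{\sqrt{4484 + \sqrt{35}}}$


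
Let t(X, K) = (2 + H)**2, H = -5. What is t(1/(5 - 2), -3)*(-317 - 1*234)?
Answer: -4959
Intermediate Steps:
t(X, K) = 9 (t(X, K) = (2 - 5)**2 = (-3)**2 = 9)
t(1/(5 - 2), -3)*(-317 - 1*234) = 9*(-317 - 1*234) = 9*(-317 - 234) = 9*(-551) = -4959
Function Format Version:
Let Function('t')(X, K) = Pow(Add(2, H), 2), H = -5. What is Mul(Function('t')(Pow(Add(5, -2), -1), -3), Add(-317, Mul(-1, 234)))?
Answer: -4959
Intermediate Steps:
Function('t')(X, K) = 9 (Function('t')(X, K) = Pow(Add(2, -5), 2) = Pow(-3, 2) = 9)
Mul(Function('t')(Pow(Add(5, -2), -1), -3), Add(-317, Mul(-1, 234))) = Mul(9, Add(-317, Mul(-1, 234))) = Mul(9, Add(-317, -234)) = Mul(9, -551) = -4959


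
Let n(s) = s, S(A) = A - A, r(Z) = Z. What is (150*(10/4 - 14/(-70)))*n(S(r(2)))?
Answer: 0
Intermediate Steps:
S(A) = 0
(150*(10/4 - 14/(-70)))*n(S(r(2))) = (150*(10/4 - 14/(-70)))*0 = (150*(10*(1/4) - 14*(-1/70)))*0 = (150*(5/2 + 1/5))*0 = (150*(27/10))*0 = 405*0 = 0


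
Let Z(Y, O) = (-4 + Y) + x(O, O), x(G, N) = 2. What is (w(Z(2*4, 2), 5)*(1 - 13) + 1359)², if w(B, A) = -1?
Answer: 1879641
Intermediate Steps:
Z(Y, O) = -2 + Y (Z(Y, O) = (-4 + Y) + 2 = -2 + Y)
(w(Z(2*4, 2), 5)*(1 - 13) + 1359)² = (-(1 - 13) + 1359)² = (-1*(-12) + 1359)² = (12 + 1359)² = 1371² = 1879641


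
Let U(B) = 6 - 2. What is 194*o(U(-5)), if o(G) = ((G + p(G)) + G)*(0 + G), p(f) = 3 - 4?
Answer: 5432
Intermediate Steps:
U(B) = 4
p(f) = -1
o(G) = G*(-1 + 2*G) (o(G) = ((G - 1) + G)*(0 + G) = ((-1 + G) + G)*G = (-1 + 2*G)*G = G*(-1 + 2*G))
194*o(U(-5)) = 194*(4*(-1 + 2*4)) = 194*(4*(-1 + 8)) = 194*(4*7) = 194*28 = 5432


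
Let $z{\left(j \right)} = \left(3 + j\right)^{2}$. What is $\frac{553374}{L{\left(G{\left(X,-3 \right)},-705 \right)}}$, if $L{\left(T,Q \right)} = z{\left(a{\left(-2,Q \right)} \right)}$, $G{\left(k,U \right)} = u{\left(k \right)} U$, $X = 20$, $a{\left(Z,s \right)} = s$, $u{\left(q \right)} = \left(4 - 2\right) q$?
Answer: $\frac{30743}{27378} \approx 1.1229$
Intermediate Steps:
$u{\left(q \right)} = 2 q$
$G{\left(k,U \right)} = 2 U k$ ($G{\left(k,U \right)} = 2 k U = 2 U k$)
$L{\left(T,Q \right)} = \left(3 + Q\right)^{2}$
$\frac{553374}{L{\left(G{\left(X,-3 \right)},-705 \right)}} = \frac{553374}{\left(3 - 705\right)^{2}} = \frac{553374}{\left(-702\right)^{2}} = \frac{553374}{492804} = 553374 \cdot \frac{1}{492804} = \frac{30743}{27378}$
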